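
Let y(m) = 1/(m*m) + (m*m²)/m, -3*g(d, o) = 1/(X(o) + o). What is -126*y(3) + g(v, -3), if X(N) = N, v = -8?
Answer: -20663/18 ≈ -1147.9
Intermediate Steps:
g(d, o) = -1/(6*o) (g(d, o) = -1/(3*(o + o)) = -1/(2*o)/3 = -1/(6*o))
y(m) = m⁻² + m² (y(m) = m⁻² + m³/m = m⁻² + m²)
-126*y(3) + g(v, -3) = -126*(1 + 3⁴)/3² - ⅙/(-3) = -14*(1 + 81) - ⅙*(-⅓) = -14*82 + 1/18 = -126*82/9 + 1/18 = -1148 + 1/18 = -20663/18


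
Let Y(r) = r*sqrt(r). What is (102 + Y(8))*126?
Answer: 12852 + 2016*sqrt(2) ≈ 15703.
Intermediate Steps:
Y(r) = r**(3/2)
(102 + Y(8))*126 = (102 + 8**(3/2))*126 = (102 + 16*sqrt(2))*126 = 12852 + 2016*sqrt(2)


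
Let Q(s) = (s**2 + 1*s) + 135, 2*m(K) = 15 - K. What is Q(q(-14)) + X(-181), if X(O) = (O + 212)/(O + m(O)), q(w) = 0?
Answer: 11174/83 ≈ 134.63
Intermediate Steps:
m(K) = 15/2 - K/2 (m(K) = (15 - K)/2 = 15/2 - K/2)
Q(s) = 135 + s + s**2 (Q(s) = (s**2 + s) + 135 = (s + s**2) + 135 = 135 + s + s**2)
X(O) = (212 + O)/(15/2 + O/2) (X(O) = (O + 212)/(O + (15/2 - O/2)) = (212 + O)/(15/2 + O/2))
Q(q(-14)) + X(-181) = (135 + 0 + 0**2) + 2*(212 - 181)/(15 - 181) = (135 + 0 + 0) + 2*31/(-166) = 135 + 2*(-1/166)*31 = 135 - 31/83 = 11174/83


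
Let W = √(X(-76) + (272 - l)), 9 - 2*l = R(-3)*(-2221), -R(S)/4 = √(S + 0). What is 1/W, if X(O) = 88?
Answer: √2/√(711 + 8884*I*√3) ≈ 0.008241 - 0.007869*I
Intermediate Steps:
R(S) = -4*√S (R(S) = -4*√(S + 0) = -4*√S)
l = 9/2 - 4442*I*√3 (l = 9/2 - (-4*I*√3)*(-2221)/2 = 9/2 - 4442*I*√3 ≈ 4.5 - 7693.8*I)
W = √(711/2 + 4442*I*√3) (W = √(88 + (272 - (9/2 - 4442*I*√3))) = √(88 + (272 + (-9/2 + 4442*I*√3))) = √(88 + (535/2 + 4442*I*√3)) = √(711/2 + 4442*I*√3) ≈ 63.472 + 60.607*I)
1/W = 1/(√(1422 + 17768*I*√3)/2) = 2/√(1422 + 17768*I*√3)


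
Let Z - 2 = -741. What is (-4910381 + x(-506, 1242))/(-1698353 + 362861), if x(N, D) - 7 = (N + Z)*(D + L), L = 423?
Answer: 6983299/1335492 ≈ 5.2290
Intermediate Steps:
Z = -739 (Z = 2 - 741 = -739)
x(N, D) = 7 + (-739 + N)*(423 + D) (x(N, D) = 7 + (N - 739)*(D + 423) = 7 + (-739 + N)*(423 + D))
(-4910381 + x(-506, 1242))/(-1698353 + 362861) = (-4910381 + (-312590 - 739*1242 + 423*(-506) + 1242*(-506)))/(-1698353 + 362861) = (-4910381 + (-312590 - 917838 - 214038 - 628452))/(-1335492) = (-4910381 - 2072918)*(-1/1335492) = -6983299*(-1/1335492) = 6983299/1335492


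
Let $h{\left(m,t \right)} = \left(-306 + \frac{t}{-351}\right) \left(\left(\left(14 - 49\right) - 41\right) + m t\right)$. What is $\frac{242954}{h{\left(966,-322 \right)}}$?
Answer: $\frac{42638427}{16658415376} \approx 0.0025596$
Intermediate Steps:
$h{\left(m,t \right)} = \left(-306 - \frac{t}{351}\right) \left(-76 + m t\right)$ ($h{\left(m,t \right)} = \left(-306 + t \left(- \frac{1}{351}\right)\right) \left(\left(-35 - 41\right) + m t\right) = \left(-306 - \frac{t}{351}\right) \left(-76 + m t\right)$)
$\frac{242954}{h{\left(966,-322 \right)}} = \frac{242954}{23256 + \frac{76}{351} \left(-322\right) - 295596 \left(-322\right) - \frac{322 \left(-322\right)^{2}}{117}} = \frac{242954}{23256 - \frac{24472}{351} + 95181912 - \frac{322}{117} \cdot 103684} = \frac{242954}{23256 - \frac{24472}{351} + 95181912 - \frac{33386248}{117}} = \frac{242954}{\frac{33316830752}{351}} = 242954 \cdot \frac{351}{33316830752} = \frac{42638427}{16658415376}$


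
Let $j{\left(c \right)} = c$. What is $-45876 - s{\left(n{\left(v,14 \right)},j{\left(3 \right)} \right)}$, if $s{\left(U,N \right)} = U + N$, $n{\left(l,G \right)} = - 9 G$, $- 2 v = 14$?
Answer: $-45753$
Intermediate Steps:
$v = -7$ ($v = \left(- \frac{1}{2}\right) 14 = -7$)
$s{\left(U,N \right)} = N + U$
$-45876 - s{\left(n{\left(v,14 \right)},j{\left(3 \right)} \right)} = -45876 - \left(3 - 126\right) = -45876 - -123 = -45876 + 123 = -45753$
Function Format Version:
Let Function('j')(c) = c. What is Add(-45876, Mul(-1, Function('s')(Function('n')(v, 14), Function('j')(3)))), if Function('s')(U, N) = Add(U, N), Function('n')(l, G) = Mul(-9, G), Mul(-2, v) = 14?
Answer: -45753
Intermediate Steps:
v = -7 (v = Mul(Rational(-1, 2), 14) = -7)
Function('s')(U, N) = Add(N, U)
Add(-45876, Mul(-1, Function('s')(Function('n')(v, 14), Function('j')(3)))) = Add(-45876, Mul(-1, Add(3, Mul(-9, 14)))) = Add(-45876, Mul(-1, Add(3, -126))) = Add(-45876, Mul(-1, -123)) = Add(-45876, 123) = -45753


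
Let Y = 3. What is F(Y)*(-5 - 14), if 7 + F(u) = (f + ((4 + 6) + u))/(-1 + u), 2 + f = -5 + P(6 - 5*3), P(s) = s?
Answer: 323/2 ≈ 161.50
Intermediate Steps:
f = -16 (f = -2 + (-5 + (6 - 5*3)) = -2 + (-5 + (6 - 15)) = -2 + (-5 - 9) = -2 - 14 = -16)
F(u) = -7 + (-6 + u)/(-1 + u) (F(u) = -7 + (-16 + ((4 + 6) + u))/(-1 + u) = -7 + (-16 + (10 + u))/(-1 + u) = -7 + (-6 + u)/(-1 + u))
F(Y)*(-5 - 14) = ((1 - 6*3)/(-1 + 3))*(-5 - 14) = ((1 - 18)/2)*(-19) = ((½)*(-17))*(-19) = -17/2*(-19) = 323/2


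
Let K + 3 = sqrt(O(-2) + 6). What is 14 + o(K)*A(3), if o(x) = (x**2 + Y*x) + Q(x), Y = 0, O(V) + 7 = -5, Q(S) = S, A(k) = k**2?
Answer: 14 - 45*I*sqrt(6) ≈ 14.0 - 110.23*I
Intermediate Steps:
O(V) = -12 (O(V) = -7 - 5 = -12)
K = -3 + I*sqrt(6) (K = -3 + sqrt(-12 + 6) = -3 + sqrt(-6) = -3 + I*sqrt(6) ≈ -3.0 + 2.4495*I)
o(x) = x + x**2 (o(x) = (x**2 + 0*x) + x = (x**2 + 0) + x = x**2 + x = x + x**2)
14 + o(K)*A(3) = 14 + ((-3 + I*sqrt(6))*(1 + (-3 + I*sqrt(6))))*3**2 = 14 + ((-3 + I*sqrt(6))*(-2 + I*sqrt(6)))*9 = 14 + 9*(-3 + I*sqrt(6))*(-2 + I*sqrt(6))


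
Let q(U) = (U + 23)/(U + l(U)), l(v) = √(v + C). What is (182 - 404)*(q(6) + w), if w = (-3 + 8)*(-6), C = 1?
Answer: 5328 + 222*√7 ≈ 5915.4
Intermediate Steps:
l(v) = √(1 + v) (l(v) = √(v + 1) = √(1 + v))
q(U) = (23 + U)/(U + √(1 + U)) (q(U) = (U + 23)/(U + √(1 + U)) = (23 + U)/(U + √(1 + U)))
w = -30 (w = 5*(-6) = -30)
(182 - 404)*(q(6) + w) = (182 - 404)*((23 + 6)/(6 + √(1 + 6)) - 30) = -222*(29/(6 + √7) - 30) = -222*(-30 + 29/(6 + √7)) = 6660 - 6438/(6 + √7)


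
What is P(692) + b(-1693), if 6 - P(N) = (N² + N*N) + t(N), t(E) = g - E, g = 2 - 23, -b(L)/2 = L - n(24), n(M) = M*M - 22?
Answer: -952515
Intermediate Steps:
n(M) = -22 + M² (n(M) = M² - 22 = -22 + M²)
b(L) = 1108 - 2*L (b(L) = -2*(L - (-22 + 24²)) = -2*(L - (-22 + 576)) = -2*(L - 1*554) = -2*(L - 554) = -2*(-554 + L) = 1108 - 2*L)
g = -21
t(E) = -21 - E
P(N) = 27 + N - 2*N² (P(N) = 6 - ((N² + N*N) + (-21 - N)) = 6 - ((N² + N²) + (-21 - N)) = 6 - (2*N² + (-21 - N)) = 6 - (-21 - N + 2*N²) = 6 + (21 + N - 2*N²) = 27 + N - 2*N²)
P(692) + b(-1693) = (27 + 692 - 2*692²) + (1108 - 2*(-1693)) = (27 + 692 - 2*478864) + (1108 + 3386) = (27 + 692 - 957728) + 4494 = -957009 + 4494 = -952515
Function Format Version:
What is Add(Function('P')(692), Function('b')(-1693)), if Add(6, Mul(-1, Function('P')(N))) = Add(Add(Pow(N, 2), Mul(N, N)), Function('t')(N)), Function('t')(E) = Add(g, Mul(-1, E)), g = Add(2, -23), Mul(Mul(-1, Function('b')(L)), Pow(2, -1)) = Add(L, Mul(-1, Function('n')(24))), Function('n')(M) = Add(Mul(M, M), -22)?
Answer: -952515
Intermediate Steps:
Function('n')(M) = Add(-22, Pow(M, 2)) (Function('n')(M) = Add(Pow(M, 2), -22) = Add(-22, Pow(M, 2)))
Function('b')(L) = Add(1108, Mul(-2, L)) (Function('b')(L) = Mul(-2, Add(L, Mul(-1, Add(-22, Pow(24, 2))))) = Mul(-2, Add(L, Mul(-1, Add(-22, 576)))) = Mul(-2, Add(L, Mul(-1, 554))) = Mul(-2, Add(L, -554)) = Mul(-2, Add(-554, L)) = Add(1108, Mul(-2, L)))
g = -21
Function('t')(E) = Add(-21, Mul(-1, E))
Function('P')(N) = Add(27, N, Mul(-2, Pow(N, 2))) (Function('P')(N) = Add(6, Mul(-1, Add(Add(Pow(N, 2), Mul(N, N)), Add(-21, Mul(-1, N))))) = Add(6, Mul(-1, Add(Add(Pow(N, 2), Pow(N, 2)), Add(-21, Mul(-1, N))))) = Add(6, Mul(-1, Add(Mul(2, Pow(N, 2)), Add(-21, Mul(-1, N))))) = Add(6, Mul(-1, Add(-21, Mul(-1, N), Mul(2, Pow(N, 2))))) = Add(6, Add(21, N, Mul(-2, Pow(N, 2)))) = Add(27, N, Mul(-2, Pow(N, 2))))
Add(Function('P')(692), Function('b')(-1693)) = Add(Add(27, 692, Mul(-2, Pow(692, 2))), Add(1108, Mul(-2, -1693))) = Add(Add(27, 692, Mul(-2, 478864)), Add(1108, 3386)) = Add(Add(27, 692, -957728), 4494) = Add(-957009, 4494) = -952515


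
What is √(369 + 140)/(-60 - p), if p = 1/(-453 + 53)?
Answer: -400*√509/23999 ≈ -0.37603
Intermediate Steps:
p = -1/400 (p = 1/(-400) = -1/400 ≈ -0.0025000)
√(369 + 140)/(-60 - p) = √(369 + 140)/(-60 - 1*(-1/400)) = √509/(-60 + 1/400) = √509/(-23999/400) = √509*(-400/23999) = -400*√509/23999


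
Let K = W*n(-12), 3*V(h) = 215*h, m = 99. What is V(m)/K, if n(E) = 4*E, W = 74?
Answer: -2365/1184 ≈ -1.9975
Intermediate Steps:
V(h) = 215*h/3 (V(h) = (215*h)/3 = 215*h/3)
K = -3552 (K = 74*(4*(-12)) = 74*(-48) = -3552)
V(m)/K = ((215/3)*99)/(-3552) = 7095*(-1/3552) = -2365/1184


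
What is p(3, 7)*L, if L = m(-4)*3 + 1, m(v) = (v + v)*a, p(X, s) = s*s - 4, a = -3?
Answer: 3285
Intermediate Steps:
p(X, s) = -4 + s**2 (p(X, s) = s**2 - 4 = -4 + s**2)
m(v) = -6*v (m(v) = (v + v)*(-3) = (2*v)*(-3) = -6*v)
L = 73 (L = -6*(-4)*3 + 1 = 24*3 + 1 = 72 + 1 = 73)
p(3, 7)*L = (-4 + 7**2)*73 = (-4 + 49)*73 = 45*73 = 3285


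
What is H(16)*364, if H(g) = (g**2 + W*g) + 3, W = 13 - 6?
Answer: 135044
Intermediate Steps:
W = 7
H(g) = 3 + g**2 + 7*g (H(g) = (g**2 + 7*g) + 3 = 3 + g**2 + 7*g)
H(16)*364 = (3 + 16**2 + 7*16)*364 = (3 + 256 + 112)*364 = 371*364 = 135044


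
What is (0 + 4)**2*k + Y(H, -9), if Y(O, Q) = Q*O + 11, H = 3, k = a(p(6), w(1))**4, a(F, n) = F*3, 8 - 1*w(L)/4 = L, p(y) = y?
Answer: 1679600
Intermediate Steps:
w(L) = 32 - 4*L
a(F, n) = 3*F
k = 104976 (k = (3*6)**4 = 18**4 = 104976)
Y(O, Q) = 11 + O*Q (Y(O, Q) = O*Q + 11 = 11 + O*Q)
(0 + 4)**2*k + Y(H, -9) = (0 + 4)**2*104976 + (11 + 3*(-9)) = 4**2*104976 + (11 - 27) = 16*104976 - 16 = 1679616 - 16 = 1679600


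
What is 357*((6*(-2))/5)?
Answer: -4284/5 ≈ -856.80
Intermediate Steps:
357*((6*(-2))/5) = 357*(-12*1/5) = 357*(-12/5) = -4284/5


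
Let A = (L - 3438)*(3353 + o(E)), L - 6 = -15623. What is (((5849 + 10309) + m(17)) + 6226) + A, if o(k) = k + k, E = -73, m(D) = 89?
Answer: -61086912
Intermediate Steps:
L = -15617 (L = 6 - 15623 = -15617)
o(k) = 2*k
A = -61109385 (A = (-15617 - 3438)*(3353 + 2*(-73)) = -19055*(3353 - 146) = -19055*3207 = -61109385)
(((5849 + 10309) + m(17)) + 6226) + A = (((5849 + 10309) + 89) + 6226) - 61109385 = ((16158 + 89) + 6226) - 61109385 = (16247 + 6226) - 61109385 = 22473 - 61109385 = -61086912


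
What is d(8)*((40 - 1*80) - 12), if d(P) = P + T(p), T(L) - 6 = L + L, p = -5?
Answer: -208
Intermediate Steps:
T(L) = 6 + 2*L (T(L) = 6 + (L + L) = 6 + 2*L)
d(P) = -4 + P (d(P) = P + (6 + 2*(-5)) = P + (6 - 10) = P - 4 = -4 + P)
d(8)*((40 - 1*80) - 12) = (-4 + 8)*((40 - 1*80) - 12) = 4*((40 - 80) - 12) = 4*(-40 - 12) = 4*(-52) = -208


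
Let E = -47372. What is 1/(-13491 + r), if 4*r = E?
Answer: -1/25334 ≈ -3.9473e-5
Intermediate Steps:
r = -11843 (r = (1/4)*(-47372) = -11843)
1/(-13491 + r) = 1/(-13491 - 11843) = 1/(-25334) = -1/25334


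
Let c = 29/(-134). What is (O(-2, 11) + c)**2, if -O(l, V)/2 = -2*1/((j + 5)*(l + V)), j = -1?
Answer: 16129/1454436 ≈ 0.011090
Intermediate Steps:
c = -29/134 (c = 29*(-1/134) = -29/134 ≈ -0.21642)
O(l, V) = 4/(4*V + 4*l) (O(l, V) = -(-4)/((l + V)*(-1 + 5)) = -(-4)/((V + l)*4) = -(-4)/(4*V + 4*l) = 4/(4*V + 4*l))
(O(-2, 11) + c)**2 = (1/(11 - 2) - 29/134)**2 = (1/9 - 29/134)**2 = (-127/1206)**2 = 16129/1454436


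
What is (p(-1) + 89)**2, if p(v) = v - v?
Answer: 7921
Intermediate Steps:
p(v) = 0
(p(-1) + 89)**2 = (0 + 89)**2 = 89**2 = 7921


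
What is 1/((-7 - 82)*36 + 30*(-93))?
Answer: -1/5994 ≈ -0.00016683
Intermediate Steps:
1/((-7 - 82)*36 + 30*(-93)) = 1/(-89*36 - 2790) = 1/(-3204 - 2790) = 1/(-5994) = -1/5994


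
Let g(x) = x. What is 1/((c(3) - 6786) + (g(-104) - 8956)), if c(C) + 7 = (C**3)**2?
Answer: -1/15124 ≈ -6.6120e-5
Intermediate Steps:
c(C) = -7 + C**6 (c(C) = -7 + (C**3)**2 = -7 + C**6)
1/((c(3) - 6786) + (g(-104) - 8956)) = 1/(((-7 + 3**6) - 6786) + (-104 - 8956)) = 1/(((-7 + 729) - 6786) - 9060) = 1/((722 - 6786) - 9060) = 1/(-6064 - 9060) = 1/(-15124) = -1/15124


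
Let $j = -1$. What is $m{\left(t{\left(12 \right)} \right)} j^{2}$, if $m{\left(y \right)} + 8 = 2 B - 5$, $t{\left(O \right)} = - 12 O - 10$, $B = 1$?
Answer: $-11$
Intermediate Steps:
$t{\left(O \right)} = -10 - 12 O$
$m{\left(y \right)} = -11$ ($m{\left(y \right)} = -8 + \left(2 \cdot 1 - 5\right) = -8 + \left(2 - 5\right) = -8 - 3 = -11$)
$m{\left(t{\left(12 \right)} \right)} j^{2} = - 11 \left(-1\right)^{2} = \left(-11\right) 1 = -11$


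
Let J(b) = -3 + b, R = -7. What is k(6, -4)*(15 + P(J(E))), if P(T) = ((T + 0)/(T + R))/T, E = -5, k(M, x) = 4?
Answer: 896/15 ≈ 59.733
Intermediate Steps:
P(T) = 1/(-7 + T) (P(T) = ((T + 0)/(T - 7))/T = (T/(-7 + T))/T = 1/(-7 + T))
k(6, -4)*(15 + P(J(E))) = 4*(15 + 1/(-7 + (-3 - 5))) = 4*(15 + 1/(-7 - 8)) = 4*(15 + 1/(-15)) = 4*(15 - 1/15) = 4*(224/15) = 896/15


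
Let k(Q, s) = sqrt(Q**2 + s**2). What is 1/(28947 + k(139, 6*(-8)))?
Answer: 28947/837907184 - 5*sqrt(865)/837907184 ≈ 3.4371e-5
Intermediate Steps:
1/(28947 + k(139, 6*(-8))) = 1/(28947 + sqrt(139**2 + (6*(-8))**2)) = 1/(28947 + sqrt(19321 + (-48)**2)) = 1/(28947 + sqrt(19321 + 2304)) = 1/(28947 + sqrt(21625)) = 1/(28947 + 5*sqrt(865))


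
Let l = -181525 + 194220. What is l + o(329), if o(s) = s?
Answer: 13024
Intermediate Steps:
l = 12695
l + o(329) = 12695 + 329 = 13024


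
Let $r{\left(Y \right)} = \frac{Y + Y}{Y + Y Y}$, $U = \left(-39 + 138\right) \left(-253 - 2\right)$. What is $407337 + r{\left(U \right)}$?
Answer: $\frac{5141407613}{12622} \approx 4.0734 \cdot 10^{5}$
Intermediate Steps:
$U = -25245$ ($U = 99 \left(-255\right) = -25245$)
$r{\left(Y \right)} = \frac{2 Y}{Y + Y^{2}}$
$407337 + r{\left(U \right)} = 407337 + \frac{2}{1 - 25245} = 407337 + \frac{2}{-25244} = 407337 + 2 \left(- \frac{1}{25244}\right) = 407337 - \frac{1}{12622} = \frac{5141407613}{12622}$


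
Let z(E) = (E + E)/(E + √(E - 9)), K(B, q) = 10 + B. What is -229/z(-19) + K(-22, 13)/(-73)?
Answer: -16693/146 + 229*I*√7/19 ≈ -114.34 + 31.888*I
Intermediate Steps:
z(E) = 2*E/(E + √(-9 + E)) (z(E) = (2*E)/(E + √(-9 + E)) = 2*E/(E + √(-9 + E)))
-229/z(-19) + K(-22, 13)/(-73) = -(229/2 - 229*√(-9 - 19)/38) + (10 - 22)/(-73) = -(229/2 - 229*I*√7/19) - 12*(-1/73) = -(229/2 - 229*I*√7/19) + 12/73 = -229*(½ - I*√7/19) + 12/73 = (-229/2 + 229*I*√7/19) + 12/73 = -16693/146 + 229*I*√7/19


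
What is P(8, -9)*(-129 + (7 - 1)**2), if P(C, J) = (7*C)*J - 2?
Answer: 47058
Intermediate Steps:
P(C, J) = -2 + 7*C*J (P(C, J) = 7*C*J - 2 = -2 + 7*C*J)
P(8, -9)*(-129 + (7 - 1)**2) = (-2 + 7*8*(-9))*(-129 + (7 - 1)**2) = (-2 - 504)*(-129 + 6**2) = -506*(-129 + 36) = -506*(-93) = 47058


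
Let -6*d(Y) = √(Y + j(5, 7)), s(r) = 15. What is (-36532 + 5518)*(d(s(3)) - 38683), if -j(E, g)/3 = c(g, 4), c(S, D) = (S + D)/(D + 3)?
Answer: 1199714562 + 31014*√14/7 ≈ 1.1997e+9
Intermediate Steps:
c(S, D) = (D + S)/(3 + D)
j(E, g) = -12/7 - 3*g/7 (j(E, g) = -3*(4 + g)/(3 + 4) = -3*(4 + g)/7 = -3*(4/7 + g/7) = -12/7 - 3*g/7)
d(Y) = -√(-33/7 + Y)/6 (d(Y) = -√(Y + (-12/7 - 3/7*7))/6 = -√(Y + (-12/7 - 3))/6 = -√(Y - 33/7)/6 = -√(-33/7 + Y)/6)
(-36532 + 5518)*(d(s(3)) - 38683) = (-36532 + 5518)*(-√(-231 + 49*15)/42 - 38683) = -31014*(-√(-231 + 735)/42 - 38683) = -31014*(-√14/7 - 38683) = -31014*(-38683 - √14/7) = 1199714562 + 31014*√14/7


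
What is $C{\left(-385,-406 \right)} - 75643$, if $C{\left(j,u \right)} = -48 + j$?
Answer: $-76076$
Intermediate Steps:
$C{\left(-385,-406 \right)} - 75643 = \left(-48 - 385\right) - 75643 = -433 - 75643 = -76076$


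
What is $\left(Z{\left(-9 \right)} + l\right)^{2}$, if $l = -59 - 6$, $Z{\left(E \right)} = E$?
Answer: $5476$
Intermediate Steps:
$l = -65$ ($l = -59 - 6 = -65$)
$\left(Z{\left(-9 \right)} + l\right)^{2} = \left(-9 - 65\right)^{2} = \left(-74\right)^{2} = 5476$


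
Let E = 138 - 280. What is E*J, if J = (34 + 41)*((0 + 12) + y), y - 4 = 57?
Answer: -777450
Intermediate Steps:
y = 61 (y = 4 + 57 = 61)
E = -142
J = 5475 (J = (34 + 41)*((0 + 12) + 61) = 75*(12 + 61) = 75*73 = 5475)
E*J = -142*5475 = -777450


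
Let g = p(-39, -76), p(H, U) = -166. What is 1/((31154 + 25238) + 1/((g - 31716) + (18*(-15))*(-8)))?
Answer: 29722/1676083023 ≈ 1.7733e-5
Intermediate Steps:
g = -166
1/((31154 + 25238) + 1/((g - 31716) + (18*(-15))*(-8))) = 1/((31154 + 25238) + 1/((-166 - 31716) + (18*(-15))*(-8))) = 1/(56392 + 1/(-31882 - 270*(-8))) = 1/(56392 + 1/(-31882 + 2160)) = 1/(56392 + 1/(-29722)) = 1/(56392 - 1/29722) = 1/(1676083023/29722) = 29722/1676083023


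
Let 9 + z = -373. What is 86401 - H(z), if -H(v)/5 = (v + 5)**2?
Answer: 797046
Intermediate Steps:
z = -382 (z = -9 - 373 = -382)
H(v) = -5*(5 + v)**2 (H(v) = -5*(v + 5)**2 = -5*(5 + v)**2)
86401 - H(z) = 86401 - (-5)*(5 - 382)**2 = 86401 - (-5)*(-377)**2 = 86401 - (-5)*142129 = 86401 - 1*(-710645) = 86401 + 710645 = 797046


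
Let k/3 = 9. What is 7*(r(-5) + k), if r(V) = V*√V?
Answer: 189 - 35*I*√5 ≈ 189.0 - 78.262*I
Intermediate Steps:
k = 27 (k = 3*9 = 27)
r(V) = V^(3/2)
7*(r(-5) + k) = 7*((-5)^(3/2) + 27) = 7*(-5*I*√5 + 27) = 7*(27 - 5*I*√5) = 189 - 35*I*√5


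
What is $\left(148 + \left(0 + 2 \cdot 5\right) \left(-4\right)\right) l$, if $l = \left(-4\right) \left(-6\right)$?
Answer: $2592$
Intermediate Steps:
$l = 24$
$\left(148 + \left(0 + 2 \cdot 5\right) \left(-4\right)\right) l = \left(148 + \left(0 + 2 \cdot 5\right) \left(-4\right)\right) 24 = \left(148 + \left(0 + 10\right) \left(-4\right)\right) 24 = \left(148 + 10 \left(-4\right)\right) 24 = \left(148 - 40\right) 24 = 108 \cdot 24 = 2592$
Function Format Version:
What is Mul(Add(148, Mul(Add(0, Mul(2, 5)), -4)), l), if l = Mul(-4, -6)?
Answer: 2592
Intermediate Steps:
l = 24
Mul(Add(148, Mul(Add(0, Mul(2, 5)), -4)), l) = Mul(Add(148, Mul(Add(0, Mul(2, 5)), -4)), 24) = Mul(Add(148, Mul(Add(0, 10), -4)), 24) = Mul(Add(148, Mul(10, -4)), 24) = Mul(Add(148, -40), 24) = Mul(108, 24) = 2592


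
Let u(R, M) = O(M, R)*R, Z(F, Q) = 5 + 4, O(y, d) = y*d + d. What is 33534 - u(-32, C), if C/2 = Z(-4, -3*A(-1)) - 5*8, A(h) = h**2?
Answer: 95998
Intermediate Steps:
O(y, d) = d + d*y (O(y, d) = d*y + d = d + d*y)
Z(F, Q) = 9
C = -62 (C = 2*(9 - 5*8) = 2*(9 - 40) = 2*(-31) = -62)
u(R, M) = R**2*(1 + M) (u(R, M) = (R*(1 + M))*R = R**2*(1 + M))
33534 - u(-32, C) = 33534 - (-32)**2*(1 - 62) = 33534 - 1024*(-61) = 33534 - 1*(-62464) = 33534 + 62464 = 95998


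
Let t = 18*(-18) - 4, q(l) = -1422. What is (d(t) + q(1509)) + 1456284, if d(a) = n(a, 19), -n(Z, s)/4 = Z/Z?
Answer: 1454858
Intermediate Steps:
n(Z, s) = -4 (n(Z, s) = -4*Z/Z = -4*1 = -4)
t = -328 (t = -324 - 4 = -328)
d(a) = -4
(d(t) + q(1509)) + 1456284 = (-4 - 1422) + 1456284 = -1426 + 1456284 = 1454858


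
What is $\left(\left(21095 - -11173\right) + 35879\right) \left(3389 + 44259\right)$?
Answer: $3247068256$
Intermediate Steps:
$\left(\left(21095 - -11173\right) + 35879\right) \left(3389 + 44259\right) = \left(\left(21095 + 11173\right) + 35879\right) 47648 = \left(32268 + 35879\right) 47648 = 68147 \cdot 47648 = 3247068256$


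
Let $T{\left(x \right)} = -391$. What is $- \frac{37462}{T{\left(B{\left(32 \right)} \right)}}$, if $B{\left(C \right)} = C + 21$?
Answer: $\frac{37462}{391} \approx 95.811$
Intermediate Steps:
$B{\left(C \right)} = 21 + C$
$- \frac{37462}{T{\left(B{\left(32 \right)} \right)}} = - \frac{37462}{-391} = \left(-37462\right) \left(- \frac{1}{391}\right) = \frac{37462}{391}$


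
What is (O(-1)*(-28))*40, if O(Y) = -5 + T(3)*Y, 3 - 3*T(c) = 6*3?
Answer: 0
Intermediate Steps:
T(c) = -5 (T(c) = 1 - 2*3 = 1 - ⅓*18 = 1 - 6 = -5)
O(Y) = -5 - 5*Y
(O(-1)*(-28))*40 = ((-5 - 5*(-1))*(-28))*40 = ((-5 + 5)*(-28))*40 = (0*(-28))*40 = 0*40 = 0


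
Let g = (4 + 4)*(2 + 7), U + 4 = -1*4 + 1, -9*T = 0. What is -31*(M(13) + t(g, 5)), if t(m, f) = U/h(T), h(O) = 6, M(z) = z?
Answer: -2201/6 ≈ -366.83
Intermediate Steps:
T = 0 (T = -⅑*0 = 0)
U = -7 (U = -4 + (-1*4 + 1) = -4 + (-4 + 1) = -4 - 3 = -7)
g = 72 (g = 8*9 = 72)
t(m, f) = -7/6
-31*(M(13) + t(g, 5)) = -31*(13 - 7/6) = -31*71/6 = -2201/6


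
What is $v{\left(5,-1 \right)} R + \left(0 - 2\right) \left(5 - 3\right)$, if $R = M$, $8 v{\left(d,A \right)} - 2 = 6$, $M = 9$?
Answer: $5$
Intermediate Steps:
$v{\left(d,A \right)} = 1$ ($v{\left(d,A \right)} = \frac{1}{4} + \frac{1}{8} \cdot 6 = \frac{1}{4} + \frac{3}{4} = 1$)
$R = 9$
$v{\left(5,-1 \right)} R + \left(0 - 2\right) \left(5 - 3\right) = 1 \cdot 9 + \left(0 - 2\right) \left(5 - 3\right) = 9 - 4 = 5$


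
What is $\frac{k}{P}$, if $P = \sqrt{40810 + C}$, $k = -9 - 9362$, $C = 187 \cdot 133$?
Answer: $- \frac{9371 \sqrt{65681}}{65681} \approx -36.565$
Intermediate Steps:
$C = 24871$
$k = -9371$ ($k = -9 - 9362 = -9371$)
$P = \sqrt{65681}$ ($P = \sqrt{40810 + 24871} = \sqrt{65681} \approx 256.28$)
$\frac{k}{P} = - \frac{9371}{\sqrt{65681}} = - 9371 \frac{\sqrt{65681}}{65681} = - \frac{9371 \sqrt{65681}}{65681}$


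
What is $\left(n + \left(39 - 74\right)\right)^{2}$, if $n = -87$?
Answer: $14884$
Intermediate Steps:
$\left(n + \left(39 - 74\right)\right)^{2} = \left(-87 + \left(39 - 74\right)\right)^{2} = \left(-87 - 35\right)^{2} = \left(-122\right)^{2} = 14884$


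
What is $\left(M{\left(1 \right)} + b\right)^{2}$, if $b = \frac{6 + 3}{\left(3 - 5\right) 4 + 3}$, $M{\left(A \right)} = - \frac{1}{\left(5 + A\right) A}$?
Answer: $\frac{3481}{900} \approx 3.8678$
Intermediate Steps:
$M{\left(A \right)} = - \frac{1}{A \left(5 + A\right)}$
$b = - \frac{9}{5}$ ($b = \frac{9}{\left(-2\right) 4 + 3} = \frac{9}{-8 + 3} = \frac{9}{-5} = 9 \left(- \frac{1}{5}\right) = - \frac{9}{5} \approx -1.8$)
$\left(M{\left(1 \right)} + b\right)^{2} = \left(- \frac{1}{1 \left(5 + 1\right)} - \frac{9}{5}\right)^{2} = \left(\left(-1\right) 1 \cdot \frac{1}{6} - \frac{9}{5}\right)^{2} = \left(- \frac{1}{6} - \frac{9}{5}\right)^{2} = \left(- \frac{59}{30}\right)^{2} = \frac{3481}{900}$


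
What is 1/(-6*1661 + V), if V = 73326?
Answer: 1/63360 ≈ 1.5783e-5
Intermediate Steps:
1/(-6*1661 + V) = 1/(-6*1661 + 73326) = 1/(-9966 + 73326) = 1/63360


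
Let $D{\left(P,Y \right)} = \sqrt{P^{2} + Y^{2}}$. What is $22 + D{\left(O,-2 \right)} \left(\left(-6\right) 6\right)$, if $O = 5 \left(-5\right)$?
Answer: $22 - 36 \sqrt{629} \approx -880.88$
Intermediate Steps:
$O = -25$
$22 + D{\left(O,-2 \right)} \left(\left(-6\right) 6\right) = 22 + \sqrt{\left(-25\right)^{2} + \left(-2\right)^{2}} \left(\left(-6\right) 6\right) = 22 + \sqrt{625 + 4} \left(-36\right) = 22 + \sqrt{629} \left(-36\right) = 22 - 36 \sqrt{629}$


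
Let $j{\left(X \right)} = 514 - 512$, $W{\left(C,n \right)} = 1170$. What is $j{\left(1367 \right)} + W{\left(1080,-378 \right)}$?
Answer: $1172$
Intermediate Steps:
$j{\left(X \right)} = 2$ ($j{\left(X \right)} = 514 - 512 = 2$)
$j{\left(1367 \right)} + W{\left(1080,-378 \right)} = 2 + 1170 = 1172$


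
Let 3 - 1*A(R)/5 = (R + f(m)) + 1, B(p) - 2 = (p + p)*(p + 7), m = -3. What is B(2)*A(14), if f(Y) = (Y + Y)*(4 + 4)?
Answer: 6840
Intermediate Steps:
B(p) = 2 + 2*p*(7 + p) (B(p) = 2 + (p + p)*(p + 7) = 2 + (2*p)*(7 + p) = 2 + 2*p*(7 + p))
f(Y) = 16*Y (f(Y) = (2*Y)*8 = 16*Y)
A(R) = 250 - 5*R (A(R) = 15 - 5*((R + 16*(-3)) + 1) = 15 - 5*((R - 48) + 1) = 15 - 5*((-48 + R) + 1) = 15 - 5*(-47 + R) = 15 + (235 - 5*R) = 250 - 5*R)
B(2)*A(14) = (2 + 2*2**2 + 14*2)*(250 - 5*14) = (2 + 2*4 + 28)*(250 - 70) = (2 + 8 + 28)*180 = 38*180 = 6840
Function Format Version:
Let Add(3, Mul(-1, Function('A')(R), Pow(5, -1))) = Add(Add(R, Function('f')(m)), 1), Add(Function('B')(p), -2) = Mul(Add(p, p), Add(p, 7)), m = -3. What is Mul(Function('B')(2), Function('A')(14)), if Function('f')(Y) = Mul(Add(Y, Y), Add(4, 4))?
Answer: 6840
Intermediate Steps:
Function('B')(p) = Add(2, Mul(2, p, Add(7, p))) (Function('B')(p) = Add(2, Mul(Add(p, p), Add(p, 7))) = Add(2, Mul(Mul(2, p), Add(7, p))) = Add(2, Mul(2, p, Add(7, p))))
Function('f')(Y) = Mul(16, Y) (Function('f')(Y) = Mul(Mul(2, Y), 8) = Mul(16, Y))
Function('A')(R) = Add(250, Mul(-5, R)) (Function('A')(R) = Add(15, Mul(-5, Add(Add(R, Mul(16, -3)), 1))) = Add(15, Mul(-5, Add(Add(R, -48), 1))) = Add(15, Mul(-5, Add(Add(-48, R), 1))) = Add(15, Mul(-5, Add(-47, R))) = Add(15, Add(235, Mul(-5, R))) = Add(250, Mul(-5, R)))
Mul(Function('B')(2), Function('A')(14)) = Mul(Add(2, Mul(2, Pow(2, 2)), Mul(14, 2)), Add(250, Mul(-5, 14))) = Mul(Add(2, Mul(2, 4), 28), Add(250, -70)) = Mul(Add(2, 8, 28), 180) = Mul(38, 180) = 6840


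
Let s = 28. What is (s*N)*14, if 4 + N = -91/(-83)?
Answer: -94472/83 ≈ -1138.2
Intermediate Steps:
N = -241/83 (N = -4 - 91/(-83) = -4 - 91*(-1/83) = -4 + 91/83 = -241/83 ≈ -2.9036)
(s*N)*14 = (28*(-241/83))*14 = -6748/83*14 = -94472/83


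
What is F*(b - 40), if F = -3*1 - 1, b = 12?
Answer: 112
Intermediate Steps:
F = -4 (F = -3 - 1 = -4)
F*(b - 40) = -4*(12 - 40) = -4*(-28) = 112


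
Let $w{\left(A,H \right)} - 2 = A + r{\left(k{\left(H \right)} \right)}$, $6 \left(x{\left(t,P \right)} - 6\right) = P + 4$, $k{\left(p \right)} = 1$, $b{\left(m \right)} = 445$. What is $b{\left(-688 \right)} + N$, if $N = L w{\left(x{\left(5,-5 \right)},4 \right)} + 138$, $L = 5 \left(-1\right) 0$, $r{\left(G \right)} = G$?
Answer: $583$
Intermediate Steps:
$x{\left(t,P \right)} = \frac{20}{3} + \frac{P}{6}$ ($x{\left(t,P \right)} = 6 + \frac{P + 4}{6} = 6 + \frac{4 + P}{6} = 6 + \left(\frac{2}{3} + \frac{P}{6}\right) = \frac{20}{3} + \frac{P}{6}$)
$w{\left(A,H \right)} = 3 + A$ ($w{\left(A,H \right)} = 2 + \left(A + 1\right) = 2 + \left(1 + A\right) = 3 + A$)
$L = 0$ ($L = \left(-5\right) 0 = 0$)
$N = 138$ ($N = 0 \left(3 + \left(\frac{20}{3} + \frac{1}{6} \left(-5\right)\right)\right) + 138 = 0 \left(3 + \left(\frac{20}{3} - \frac{5}{6}\right)\right) + 138 = 0 \left(3 + \frac{35}{6}\right) + 138 = 0 \cdot \frac{53}{6} + 138 = 0 + 138 = 138$)
$b{\left(-688 \right)} + N = 445 + 138 = 583$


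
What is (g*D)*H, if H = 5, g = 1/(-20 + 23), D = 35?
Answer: 175/3 ≈ 58.333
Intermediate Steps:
g = 1/3 ≈ 0.33333
(g*D)*H = ((1/3)*35)*5 = (35/3)*5 = 175/3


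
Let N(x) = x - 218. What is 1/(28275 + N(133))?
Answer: 1/28190 ≈ 3.5474e-5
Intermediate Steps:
N(x) = -218 + x
1/(28275 + N(133)) = 1/(28275 + (-218 + 133)) = 1/(28275 - 85) = 1/28190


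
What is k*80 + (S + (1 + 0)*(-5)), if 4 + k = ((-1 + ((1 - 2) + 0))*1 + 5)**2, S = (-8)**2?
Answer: 459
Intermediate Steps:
S = 64
k = 5 (k = -4 + ((-1 + ((1 - 2) + 0))*1 + 5)**2 = -4 + ((-1 + (-1 + 0))*1 + 5)**2 = -4 + ((-1 - 1)*1 + 5)**2 = -4 + (-2*1 + 5)**2 = -4 + (-2 + 5)**2 = -4 + 3**2 = -4 + 9 = 5)
k*80 + (S + (1 + 0)*(-5)) = 5*80 + (64 + (1 + 0)*(-5)) = 400 + (64 + 1*(-5)) = 400 + (64 - 5) = 400 + 59 = 459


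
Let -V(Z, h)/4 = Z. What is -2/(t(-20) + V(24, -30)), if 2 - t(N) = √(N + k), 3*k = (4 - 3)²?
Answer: 564/26567 - 2*I*√177/26567 ≈ 0.021229 - 0.0010016*I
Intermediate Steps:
k = ⅓ (k = (4 - 3)²/3 = (⅓)*1² = (⅓)*1 = ⅓ ≈ 0.33333)
t(N) = 2 - √(⅓ + N) (t(N) = 2 - √(N + ⅓) = 2 - √(⅓ + N))
V(Z, h) = -4*Z
-2/(t(-20) + V(24, -30)) = -2/((2 - √(3 + 9*(-20))/3) - 4*24) = -2/((2 - √(3 - 180)/3) - 96) = -2/((2 - I*√177/3) - 96) = -2/(-94 - I*√177/3)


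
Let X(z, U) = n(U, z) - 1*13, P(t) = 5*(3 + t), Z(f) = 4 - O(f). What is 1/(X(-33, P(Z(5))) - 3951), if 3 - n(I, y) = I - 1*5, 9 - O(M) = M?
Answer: -1/3971 ≈ -0.00025183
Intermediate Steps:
O(M) = 9 - M
n(I, y) = 8 - I (n(I, y) = 3 - (I - 1*5) = 3 - (I - 5) = 3 - (-5 + I) = 3 + (5 - I) = 8 - I)
Z(f) = -5 + f (Z(f) = 4 - (9 - f) = 4 + (-9 + f) = -5 + f)
P(t) = 15 + 5*t
X(z, U) = -5 - U (X(z, U) = (8 - U) - 1*13 = (8 - U) - 13 = -5 - U)
1/(X(-33, P(Z(5))) - 3951) = 1/((-5 - (15 + 5*(-5 + 5))) - 3951) = 1/((-5 - (15 + 5*0)) - 3951) = 1/((-5 - (15 + 0)) - 3951) = 1/((-5 - 1*15) - 3951) = 1/((-5 - 15) - 3951) = 1/(-20 - 3951) = 1/(-3971) = -1/3971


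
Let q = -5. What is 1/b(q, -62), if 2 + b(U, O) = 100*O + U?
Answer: -1/6207 ≈ -0.00016111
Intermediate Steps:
b(U, O) = -2 + U + 100*O (b(U, O) = -2 + (100*O + U) = -2 + (U + 100*O) = -2 + U + 100*O)
1/b(q, -62) = 1/(-2 - 5 + 100*(-62)) = 1/(-2 - 5 - 6200) = 1/(-6207) = -1/6207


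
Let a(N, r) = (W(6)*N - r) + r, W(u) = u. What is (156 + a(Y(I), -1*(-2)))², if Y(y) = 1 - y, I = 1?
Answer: 24336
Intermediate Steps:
a(N, r) = 6*N (a(N, r) = (6*N - r) + r = (-r + 6*N) + r = 6*N)
(156 + a(Y(I), -1*(-2)))² = (156 + 6*(1 - 1*1))² = (156 + 6*(1 - 1))² = (156 + 6*0)² = (156 + 0)² = 156² = 24336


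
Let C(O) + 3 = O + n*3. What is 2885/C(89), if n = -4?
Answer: 2885/74 ≈ 38.987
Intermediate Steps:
C(O) = -15 + O (C(O) = -3 + (O - 4*3) = -3 + (O - 12) = -3 + (-12 + O) = -15 + O)
2885/C(89) = 2885/(-15 + 89) = 2885/74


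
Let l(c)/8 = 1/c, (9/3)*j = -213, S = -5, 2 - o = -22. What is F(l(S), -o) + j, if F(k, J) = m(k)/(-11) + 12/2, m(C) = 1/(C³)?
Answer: -365955/5632 ≈ -64.978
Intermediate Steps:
o = 24 (o = 2 - 1*(-22) = 2 + 22 = 24)
j = -71 (j = (⅓)*(-213) = -71)
l(c) = 8/c (l(c) = 8*(1/c) = 8/c)
m(C) = C⁻³
F(k, J) = 6 - 1/(11*k³) (F(k, J) = 1/(k³*(-11)) + 12/2 = -1/11/k³ + 12*(½) = -1/(11*k³) + 6 = 6 - 1/(11*k³))
F(l(S), -o) + j = (6 - 1/(11*(8/(-5))³)) - 71 = (6 - 1/(11*(8*(-⅕))³)) - 71 = (6 - 1/(11*(-8/5)³)) - 71 = (6 - 1/11*(-125/512)) - 71 = (6 + 125/5632) - 71 = 33917/5632 - 71 = -365955/5632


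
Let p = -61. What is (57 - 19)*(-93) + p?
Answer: -3595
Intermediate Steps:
(57 - 19)*(-93) + p = (57 - 19)*(-93) - 61 = 38*(-93) - 61 = -3534 - 61 = -3595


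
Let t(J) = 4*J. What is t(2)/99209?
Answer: 8/99209 ≈ 8.0638e-5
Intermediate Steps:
t(2)/99209 = (4*2)/99209 = 8*(1/99209) = 8/99209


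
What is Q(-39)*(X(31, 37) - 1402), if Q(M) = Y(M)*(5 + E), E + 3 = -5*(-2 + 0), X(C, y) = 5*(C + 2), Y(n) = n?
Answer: 578916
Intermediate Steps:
X(C, y) = 10 + 5*C (X(C, y) = 5*(2 + C) = 10 + 5*C)
E = 7 (E = -3 - 5*(-2 + 0) = -3 - 5*(-2) = -3 + 10 = 7)
Q(M) = 12*M (Q(M) = M*(5 + 7) = M*12 = 12*M)
Q(-39)*(X(31, 37) - 1402) = (12*(-39))*((10 + 5*31) - 1402) = -468*((10 + 155) - 1402) = -468*(165 - 1402) = -468*(-1237) = 578916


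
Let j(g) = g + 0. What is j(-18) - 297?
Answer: -315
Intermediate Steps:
j(g) = g
j(-18) - 297 = -18 - 297 = -315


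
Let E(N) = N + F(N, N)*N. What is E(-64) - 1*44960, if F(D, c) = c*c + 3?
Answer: -307360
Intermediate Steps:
F(D, c) = 3 + c² (F(D, c) = c² + 3 = 3 + c²)
E(N) = N + N*(3 + N²) (E(N) = N + (3 + N²)*N = N + N*(3 + N²))
E(-64) - 1*44960 = -64*(4 + (-64)²) - 1*44960 = -64*(4 + 4096) - 44960 = -64*4100 - 44960 = -262400 - 44960 = -307360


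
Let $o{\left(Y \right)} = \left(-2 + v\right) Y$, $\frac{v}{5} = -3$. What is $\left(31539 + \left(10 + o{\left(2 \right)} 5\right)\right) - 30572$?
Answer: $807$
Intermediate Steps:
$v = -15$ ($v = 5 \left(-3\right) = -15$)
$o{\left(Y \right)} = - 17 Y$ ($o{\left(Y \right)} = \left(-2 - 15\right) Y = - 17 Y$)
$\left(31539 + \left(10 + o{\left(2 \right)} 5\right)\right) - 30572 = \left(31539 + \left(10 + \left(-17\right) 2 \cdot 5\right)\right) - 30572 = \left(31539 + \left(10 - 170\right)\right) - 30572 = \left(31539 - 160\right) - 30572 = 31379 - 30572 = 807$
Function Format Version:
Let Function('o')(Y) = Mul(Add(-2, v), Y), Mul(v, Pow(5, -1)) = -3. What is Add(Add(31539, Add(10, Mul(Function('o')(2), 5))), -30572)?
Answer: 807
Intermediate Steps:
v = -15 (v = Mul(5, -3) = -15)
Function('o')(Y) = Mul(-17, Y) (Function('o')(Y) = Mul(Add(-2, -15), Y) = Mul(-17, Y))
Add(Add(31539, Add(10, Mul(Function('o')(2), 5))), -30572) = Add(Add(31539, Add(10, Mul(Mul(-17, 2), 5))), -30572) = Add(Add(31539, Add(10, Mul(-34, 5))), -30572) = Add(Add(31539, Add(10, -170)), -30572) = Add(Add(31539, -160), -30572) = Add(31379, -30572) = 807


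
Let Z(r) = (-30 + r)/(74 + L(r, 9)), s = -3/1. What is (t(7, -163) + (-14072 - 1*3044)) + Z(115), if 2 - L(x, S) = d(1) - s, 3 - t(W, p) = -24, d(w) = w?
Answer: -1230323/72 ≈ -17088.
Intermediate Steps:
s = -3 (s = -3*1 = -3)
t(W, p) = 27 (t(W, p) = 3 - 1*(-24) = 3 + 24 = 27)
L(x, S) = -2 (L(x, S) = 2 - (1 - 1*(-3)) = 2 - (1 + 3) = 2 - 1*4 = 2 - 4 = -2)
Z(r) = -5/12 + r/72 (Z(r) = (-30 + r)/(74 - 2) = (-30 + r)/72 = (-30 + r)*(1/72) = -5/12 + r/72)
(t(7, -163) + (-14072 - 1*3044)) + Z(115) = (27 + (-14072 - 1*3044)) + (-5/12 + (1/72)*115) = (27 + (-14072 - 3044)) + (-5/12 + 115/72) = (27 - 17116) + 85/72 = -17089 + 85/72 = -1230323/72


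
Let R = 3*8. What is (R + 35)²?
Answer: 3481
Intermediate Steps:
R = 24
(R + 35)² = (24 + 35)² = 59² = 3481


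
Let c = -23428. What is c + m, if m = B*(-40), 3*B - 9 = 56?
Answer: -72884/3 ≈ -24295.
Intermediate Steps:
B = 65/3 (B = 3 + (⅓)*56 = 3 + 56/3 = 65/3 ≈ 21.667)
m = -2600/3 (m = (65/3)*(-40) = -2600/3 ≈ -866.67)
c + m = -23428 - 2600/3 = -72884/3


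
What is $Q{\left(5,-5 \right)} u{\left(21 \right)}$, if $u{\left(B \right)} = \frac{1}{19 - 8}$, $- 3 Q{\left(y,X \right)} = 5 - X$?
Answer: $- \frac{10}{33} \approx -0.30303$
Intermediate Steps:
$Q{\left(y,X \right)} = - \frac{5}{3} + \frac{X}{3}$ ($Q{\left(y,X \right)} = - \frac{5 - X}{3} = - \frac{5}{3} + \frac{X}{3}$)
$u{\left(B \right)} = \frac{1}{11}$
$Q{\left(5,-5 \right)} u{\left(21 \right)} = \left(- \frac{5}{3} + \frac{1}{3} \left(-5\right)\right) \frac{1}{11} = \left(- \frac{5}{3} - \frac{5}{3}\right) \frac{1}{11} = \left(- \frac{10}{3}\right) \frac{1}{11} = - \frac{10}{33}$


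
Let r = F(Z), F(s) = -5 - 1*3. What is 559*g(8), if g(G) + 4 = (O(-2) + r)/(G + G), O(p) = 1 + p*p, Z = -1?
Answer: -37453/16 ≈ -2340.8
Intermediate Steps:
O(p) = 1 + p**2
F(s) = -8 (F(s) = -5 - 3 = -8)
r = -8
g(G) = -4 - 3/(2*G) (g(G) = -4 + ((1 + (-2)**2) - 8)/(G + G) = -4 + ((1 + 4) - 8)/((2*G)) = -4 + (5 - 8)*(1/(2*G)) = -4 - 3/(2*G))
559*g(8) = 559*(-4 - 3/2/8) = 559*(-4 - 3/2*1/8) = 559*(-4 - 3/16) = 559*(-67/16) = -37453/16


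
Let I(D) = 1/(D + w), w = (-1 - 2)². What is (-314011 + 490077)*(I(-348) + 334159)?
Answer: 19944738873400/339 ≈ 5.8834e+10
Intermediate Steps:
w = 9 (w = (-3)² = 9)
I(D) = 1/(9 + D) (I(D) = 1/(D + 9) = 1/(9 + D))
(-314011 + 490077)*(I(-348) + 334159) = (-314011 + 490077)*(1/(9 - 348) + 334159) = 176066*(1/(-339) + 334159) = 176066*(-1/339 + 334159) = 176066*(113279900/339) = 19944738873400/339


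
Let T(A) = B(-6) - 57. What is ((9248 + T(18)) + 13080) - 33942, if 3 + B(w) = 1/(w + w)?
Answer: -140089/12 ≈ -11674.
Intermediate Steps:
B(w) = -3 + 1/(2*w) (B(w) = -3 + 1/(w + w) = -3 + 1/(2*w))
T(A) = -721/12 (T(A) = (-3 + (½)/(-6)) - 57 = (-3 + (½)*(-⅙)) - 57 = (-3 - 1/12) - 57 = -37/12 - 57 = -721/12)
((9248 + T(18)) + 13080) - 33942 = ((9248 - 721/12) + 13080) - 33942 = (110255/12 + 13080) - 33942 = 267215/12 - 33942 = -140089/12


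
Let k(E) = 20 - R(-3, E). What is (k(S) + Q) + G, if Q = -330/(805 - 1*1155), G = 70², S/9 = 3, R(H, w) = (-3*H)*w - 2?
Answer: 163798/35 ≈ 4679.9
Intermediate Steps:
R(H, w) = -2 - 3*H*w (R(H, w) = -3*H*w - 2 = -2 - 3*H*w)
S = 27 (S = 9*3 = 27)
G = 4900
k(E) = 22 - 9*E (k(E) = 20 - (-2 - 3*(-3)*E) = 20 - (-2 + 9*E) = 20 + (2 - 9*E) = 22 - 9*E)
Q = 33/35 (Q = -330/(805 - 1155) = -330/(-350) = -330*(-1/350) = 33/35 ≈ 0.94286)
(k(S) + Q) + G = ((22 - 9*27) + 33/35) + 4900 = ((22 - 243) + 33/35) + 4900 = (-221 + 33/35) + 4900 = -7702/35 + 4900 = 163798/35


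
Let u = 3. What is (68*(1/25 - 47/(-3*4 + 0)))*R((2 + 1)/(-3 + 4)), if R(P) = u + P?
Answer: 40358/25 ≈ 1614.3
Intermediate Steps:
R(P) = 3 + P
(68*(1/25 - 47/(-3*4 + 0)))*R((2 + 1)/(-3 + 4)) = (68*(1/25 - 47/(-3*4 + 0)))*(3 + (2 + 1)/(-3 + 4)) = (68*(1*(1/25) - 47/(-12 + 0)))*(3 + 3/1) = (68*(1/25 - 47/(-12)))*(3 + 3*1) = (68*(1/25 - 47*(-1/12)))*(3 + 3) = (68*(1/25 + 47/12))*6 = (68*(1187/300))*6 = (20179/75)*6 = 40358/25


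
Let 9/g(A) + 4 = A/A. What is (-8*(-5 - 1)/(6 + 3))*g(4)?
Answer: -16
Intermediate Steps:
g(A) = -3 (g(A) = 9/(-4 + A/A) = 9/(-4 + 1) = 9/(-3) = 9*(-⅓) = -3)
(-8*(-5 - 1)/(6 + 3))*g(4) = -8*(-5 - 1)/(6 + 3)*(-3) = -(-48)/9*(-3) = -8*(-⅔)*(-3) = (16/3)*(-3) = -16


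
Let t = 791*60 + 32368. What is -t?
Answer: -79828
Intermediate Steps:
t = 79828 (t = 47460 + 32368 = 79828)
-t = -1*79828 = -79828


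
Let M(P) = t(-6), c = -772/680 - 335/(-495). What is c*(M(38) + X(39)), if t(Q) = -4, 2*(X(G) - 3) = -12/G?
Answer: 7717/14586 ≈ 0.52907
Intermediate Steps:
X(G) = 3 - 6/G (X(G) = 3 + (-12/G)/2 = 3 - 6/G)
c = -7717/16830 (c = -772*1/680 - 335*(-1/495) = -193/170 + 67/99 = -7717/16830 ≈ -0.45853)
M(P) = -4
c*(M(38) + X(39)) = -7717*(-4 + (3 - 6/39))/16830 = -7717*(-4 + (3 - 6*1/39))/16830 = -7717*(-4 + (3 - 2/13))/16830 = -7717*(-4 + 37/13)/16830 = -7717/16830*(-15/13) = 7717/14586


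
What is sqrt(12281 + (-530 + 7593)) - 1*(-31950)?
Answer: 31950 + 4*sqrt(1209) ≈ 32089.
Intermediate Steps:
sqrt(12281 + (-530 + 7593)) - 1*(-31950) = sqrt(12281 + 7063) + 31950 = sqrt(19344) + 31950 = 4*sqrt(1209) + 31950 = 31950 + 4*sqrt(1209)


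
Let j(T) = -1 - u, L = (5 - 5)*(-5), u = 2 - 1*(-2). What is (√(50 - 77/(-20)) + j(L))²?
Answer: 1577/20 - √5385 ≈ 5.4674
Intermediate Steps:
u = 4 (u = 2 + 2 = 4)
L = 0 (L = 0*(-5) = 0)
j(T) = -5 (j(T) = -1 - 1*4 = -1 - 4 = -5)
(√(50 - 77/(-20)) + j(L))² = (√(50 - 77/(-20)) - 5)² = (√(50 - 77*(-1/20)) - 5)² = (√(50 + 77/20) - 5)² = (√(1077/20) - 5)² = (√5385/10 - 5)² = (-5 + √5385/10)²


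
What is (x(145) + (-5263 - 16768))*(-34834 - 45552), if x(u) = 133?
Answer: 1760292628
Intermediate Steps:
(x(145) + (-5263 - 16768))*(-34834 - 45552) = (133 + (-5263 - 16768))*(-34834 - 45552) = (133 - 22031)*(-80386) = -21898*(-80386) = 1760292628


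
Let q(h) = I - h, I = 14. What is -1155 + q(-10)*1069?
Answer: 24501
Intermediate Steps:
q(h) = 14 - h
-1155 + q(-10)*1069 = -1155 + (14 - 1*(-10))*1069 = -1155 + (14 + 10)*1069 = -1155 + 24*1069 = -1155 + 25656 = 24501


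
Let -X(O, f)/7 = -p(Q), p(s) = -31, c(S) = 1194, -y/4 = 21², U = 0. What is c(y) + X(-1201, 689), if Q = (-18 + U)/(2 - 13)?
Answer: 977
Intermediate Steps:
y = -1764 (y = -4*21² = -4*441 = -1764)
Q = 18/11 (Q = (-18 + 0)/(2 - 13) = -18/(-11) = -18*(-1/11) = 18/11 ≈ 1.6364)
X(O, f) = -217 (X(O, f) = -(-7)*(-31) = -7*31 = -217)
c(y) + X(-1201, 689) = 1194 - 217 = 977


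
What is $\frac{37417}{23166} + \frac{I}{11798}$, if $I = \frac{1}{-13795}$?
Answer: $\frac{1522436079701}{942586374015} \approx 1.6152$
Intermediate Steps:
$I = - \frac{1}{13795} \approx -7.249 \cdot 10^{-5}$
$\frac{37417}{23166} + \frac{I}{11798} = \frac{37417}{23166} - \frac{1}{13795 \cdot 11798} = 37417 \cdot \frac{1}{23166} - \frac{1}{162753410} = \frac{37417}{23166} - \frac{1}{162753410} = \frac{1522436079701}{942586374015}$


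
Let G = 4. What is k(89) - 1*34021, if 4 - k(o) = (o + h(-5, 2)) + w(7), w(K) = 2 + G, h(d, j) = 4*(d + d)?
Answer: -34072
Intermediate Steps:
h(d, j) = 8*d (h(d, j) = 4*(2*d) = 8*d)
w(K) = 6 (w(K) = 2 + 4 = 6)
k(o) = 38 - o (k(o) = 4 - ((o + 8*(-5)) + 6) = 4 - ((o - 40) + 6) = 4 - ((-40 + o) + 6) = 4 - (-34 + o) = 4 + (34 - o) = 38 - o)
k(89) - 1*34021 = (38 - 1*89) - 1*34021 = (38 - 89) - 34021 = -51 - 34021 = -34072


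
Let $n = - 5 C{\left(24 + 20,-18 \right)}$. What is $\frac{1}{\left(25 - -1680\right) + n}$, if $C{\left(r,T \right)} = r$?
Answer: $\frac{1}{1485} \approx 0.0006734$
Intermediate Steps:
$n = -220$ ($n = - 5 \left(24 + 20\right) = \left(-5\right) 44 = -220$)
$\frac{1}{\left(25 - -1680\right) + n} = \frac{1}{\left(25 - -1680\right) - 220} = \frac{1}{\left(25 + 1680\right) - 220} = \frac{1}{1705 - 220} = \frac{1}{1485}$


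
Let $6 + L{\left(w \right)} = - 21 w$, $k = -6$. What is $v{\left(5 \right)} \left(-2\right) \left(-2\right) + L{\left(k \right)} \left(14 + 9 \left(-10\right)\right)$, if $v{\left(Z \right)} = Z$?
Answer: $-9100$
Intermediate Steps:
$L{\left(w \right)} = -6 - 21 w$
$v{\left(5 \right)} \left(-2\right) \left(-2\right) + L{\left(k \right)} \left(14 + 9 \left(-10\right)\right) = 5 \left(-2\right) \left(-2\right) + \left(-6 - -126\right) \left(14 + 9 \left(-10\right)\right) = \left(-10\right) \left(-2\right) + \left(-6 + 126\right) \left(14 - 90\right) = 20 + 120 \left(-76\right) = 20 - 9120 = -9100$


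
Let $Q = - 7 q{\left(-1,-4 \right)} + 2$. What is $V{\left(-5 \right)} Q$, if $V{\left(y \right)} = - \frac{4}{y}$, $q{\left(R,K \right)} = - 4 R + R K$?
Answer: $- \frac{216}{5} \approx -43.2$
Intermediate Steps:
$q{\left(R,K \right)} = - 4 R + K R$
$Q = -54$ ($Q = - 7 \left(- (-4 - 4)\right) + 2 = - 7 \left(\left(-1\right) \left(-8\right)\right) + 2 = \left(-7\right) 8 + 2 = -56 + 2 = -54$)
$V{\left(-5 \right)} Q = - \frac{4}{-5} \left(-54\right) = \left(-4\right) \left(- \frac{1}{5}\right) \left(-54\right) = \frac{4}{5} \left(-54\right) = - \frac{216}{5}$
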